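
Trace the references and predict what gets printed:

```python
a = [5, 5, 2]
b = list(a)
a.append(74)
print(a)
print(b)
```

Key concept: list() constructor creates copy.
Step by step:
`a = [5, 5, 2]` → a = [5, 5, 2]
`b = list(a)` → b = [5, 5, 2]
`a.append(74)` → a = [5, 5, 2, 74]
`print(a)` → prints [5, 5, 2, 74]
`print(b)` → prints [5, 5, 2]

Answer:
[5, 5, 2, 74]
[5, 5, 2]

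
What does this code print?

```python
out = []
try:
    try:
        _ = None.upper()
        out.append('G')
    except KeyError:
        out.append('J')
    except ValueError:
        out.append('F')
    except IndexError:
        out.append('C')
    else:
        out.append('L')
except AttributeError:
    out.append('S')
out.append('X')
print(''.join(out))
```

Execution trace: 'S' (outer except AttributeError) → 'X' (after the try/except). Output: SX

Answer: SX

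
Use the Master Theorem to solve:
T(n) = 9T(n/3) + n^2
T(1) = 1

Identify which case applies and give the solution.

a=9, b=3, f(n)=n^2. log_3(9) = 2. Since c=2 = 2, Case 2 applies: T(n) = Θ(n^log_b(a) · log n) = O(n^2 log n).

Answer: O(n^2 log n) - Case 2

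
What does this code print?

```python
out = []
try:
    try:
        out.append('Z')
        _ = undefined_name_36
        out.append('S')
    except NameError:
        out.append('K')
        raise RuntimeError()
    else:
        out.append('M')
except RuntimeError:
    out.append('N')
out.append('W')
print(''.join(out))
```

Execution trace: 'Z' (inner try body) → 'K' (inner except NameError) → 'N' (outer except RuntimeError) → 'W' (after the try/except). Output: ZKNW

Answer: ZKNW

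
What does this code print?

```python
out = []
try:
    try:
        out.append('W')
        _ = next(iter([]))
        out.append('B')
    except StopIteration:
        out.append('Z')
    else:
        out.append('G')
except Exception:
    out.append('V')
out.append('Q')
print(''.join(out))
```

Execution trace: 'W' (inner try body) → 'Z' (inner except StopIteration) → 'Q' (after the try/except). Output: WZQ

Answer: WZQ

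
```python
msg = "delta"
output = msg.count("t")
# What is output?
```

Trace:
`msg = "delta"` → msg = 'delta'
`output = msg.count("t")` → output = 1
So output = 1

Answer: 1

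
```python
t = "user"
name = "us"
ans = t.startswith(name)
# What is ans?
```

Trace:
`t = "user"` → t = 'user'
`name = "us"` → name = 'us'
`ans = t.startswith(name)` → ans = True
So ans = True

Answer: True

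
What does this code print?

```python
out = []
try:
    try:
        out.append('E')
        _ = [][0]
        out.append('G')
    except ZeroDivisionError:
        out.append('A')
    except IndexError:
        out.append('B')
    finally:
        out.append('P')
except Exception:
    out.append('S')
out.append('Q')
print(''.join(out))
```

Execution trace: 'E' (inner try body) → 'B' (inner except IndexError) → 'P' (inner finally) → 'Q' (after the try/except). Output: EBPQ

Answer: EBPQ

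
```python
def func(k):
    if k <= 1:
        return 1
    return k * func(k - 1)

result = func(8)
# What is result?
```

func(8) = 8 * 7 * 6 * 5 * 4 * 3 * 2 * 1 = 40320

Answer: 40320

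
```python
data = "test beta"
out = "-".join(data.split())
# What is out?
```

Trace:
`data = "test beta"` → data = 'test beta'
`out = "-".join(data.split())` → out = 'test-beta'
So out = 'test-beta'

Answer: 'test-beta'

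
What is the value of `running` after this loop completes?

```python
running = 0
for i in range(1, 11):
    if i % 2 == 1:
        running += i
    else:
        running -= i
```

Add odd, subtract even
`running` takes the values: 0 → 1 → -1 → 2 → -2 → 3 → -3 → 4 → -4 → 5 → -5

Answer: -5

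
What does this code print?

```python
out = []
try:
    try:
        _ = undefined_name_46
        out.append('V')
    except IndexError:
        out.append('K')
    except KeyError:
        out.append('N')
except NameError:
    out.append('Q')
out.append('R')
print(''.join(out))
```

Execution trace: 'Q' (outer except NameError) → 'R' (after the try/except). Output: QR

Answer: QR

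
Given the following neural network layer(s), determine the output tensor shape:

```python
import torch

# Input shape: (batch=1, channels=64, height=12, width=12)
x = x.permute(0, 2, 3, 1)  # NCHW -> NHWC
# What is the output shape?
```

Input: (1, 64, 12, 12) -> Output: (1, 12, 12, 64)

Answer: (1, 12, 12, 64)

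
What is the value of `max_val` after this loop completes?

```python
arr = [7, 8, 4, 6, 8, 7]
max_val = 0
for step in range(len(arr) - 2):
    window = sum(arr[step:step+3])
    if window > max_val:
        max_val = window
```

Max sum of 3-element window in [7, 8, 4, 6, 8, 7]
`max_val` takes the values: 0 → 19 → 21

Answer: 21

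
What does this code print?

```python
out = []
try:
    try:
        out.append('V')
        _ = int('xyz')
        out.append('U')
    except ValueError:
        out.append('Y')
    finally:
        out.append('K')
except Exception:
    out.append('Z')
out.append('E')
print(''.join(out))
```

Execution trace: 'V' (inner try body) → 'Y' (inner except ValueError) → 'K' (inner finally) → 'E' (after the try/except). Output: VYKE

Answer: VYKE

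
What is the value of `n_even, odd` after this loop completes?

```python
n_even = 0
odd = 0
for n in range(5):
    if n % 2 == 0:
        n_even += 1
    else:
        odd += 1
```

Count evens and odds in range(5)
`n_even, odd` takes the values: (0, 0) → (1, 0) → (1, 1) → (2, 1) → (2, 2) → (3, 2)

Answer: 3, 2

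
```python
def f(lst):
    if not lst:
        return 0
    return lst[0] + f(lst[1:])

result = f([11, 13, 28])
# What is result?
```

11 + 13 + 28 + 0 = 52

Answer: 52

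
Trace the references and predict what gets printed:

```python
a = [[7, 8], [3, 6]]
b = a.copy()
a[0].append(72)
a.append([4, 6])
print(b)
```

Key concept: shallow copy with nested lists.
Step by step:
`a = [[7, 8], [3, 6]]` → a = [[7, 8], [3, 6]]
`b = a.copy()` → b = [[7, 8], [3, 6]]
`a[0].append(72)` → a = [[7, 8, 72], [3, 6]]; b = [[7, 8, 72], [3, 6]]
`a.append([4, 6])` → a = [[7, 8, 72], [3, 6], [4, 6]]
`print(b)` → prints [[7, 8, 72], [3, 6]]

Answer: [[7, 8, 72], [3, 6]]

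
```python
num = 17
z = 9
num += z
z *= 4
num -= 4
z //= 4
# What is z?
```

Trace:
`num = 17` → num = 17
`z = 9` → z = 9
`num += z` → num = 26
`z *= 4` → z = 36
`num -= 4` → num = 22
`z //= 4` → z = 9
So z = 9

Answer: 9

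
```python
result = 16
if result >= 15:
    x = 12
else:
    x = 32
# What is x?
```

Trace:
`result = 16` → result = 16
`if result >= 15: ...` → result >= 15 is True → x = 12
So x = 12

Answer: 12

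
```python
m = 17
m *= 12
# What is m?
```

Trace:
`m = 17` → m = 17
`m *= 12` → m = 204
So m = 204

Answer: 204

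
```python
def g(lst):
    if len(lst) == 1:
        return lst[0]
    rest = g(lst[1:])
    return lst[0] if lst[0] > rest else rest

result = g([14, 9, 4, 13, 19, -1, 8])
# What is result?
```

Recursive max over [14, 9, 4, 13, 19, -1, 8] = 19

Answer: 19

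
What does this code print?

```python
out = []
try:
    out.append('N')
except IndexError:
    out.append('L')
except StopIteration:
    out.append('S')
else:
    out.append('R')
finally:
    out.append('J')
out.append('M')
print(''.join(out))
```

Execution trace: 'N' (try body, no exception) → 'R' (else) → 'J' (finally) → 'M' (after the try/except). Output: NRJM

Answer: NRJM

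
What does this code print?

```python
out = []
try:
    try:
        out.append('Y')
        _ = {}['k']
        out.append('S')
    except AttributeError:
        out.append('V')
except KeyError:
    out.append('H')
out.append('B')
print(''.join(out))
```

Execution trace: 'Y' (try body) → 'H' (outer except KeyError) → 'B' (after the try/except). Output: YHB

Answer: YHB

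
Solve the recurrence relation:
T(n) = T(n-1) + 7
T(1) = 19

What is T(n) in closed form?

Unrolling: T(n) = T(1) + 7·(n-1) = 19 + 7(n-1) = 7n + 12.

Answer: T(n) = 7n + 12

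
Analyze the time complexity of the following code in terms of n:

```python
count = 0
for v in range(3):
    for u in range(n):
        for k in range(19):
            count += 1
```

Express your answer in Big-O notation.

Each loop level contributes: 1 × n × 1. Multiplying the contributions gives O(n).

Answer: O(n)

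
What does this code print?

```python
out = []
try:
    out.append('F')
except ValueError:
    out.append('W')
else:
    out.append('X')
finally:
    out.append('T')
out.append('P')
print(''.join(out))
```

Execution trace: 'F' (try body, no exception) → 'X' (else) → 'T' (finally) → 'P' (after the try/except). Output: FXTP

Answer: FXTP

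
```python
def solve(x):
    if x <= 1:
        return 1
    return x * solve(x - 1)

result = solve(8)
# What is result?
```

solve(8) = 8 * 7 * 6 * 5 * 4 * 3 * 2 * 1 = 40320

Answer: 40320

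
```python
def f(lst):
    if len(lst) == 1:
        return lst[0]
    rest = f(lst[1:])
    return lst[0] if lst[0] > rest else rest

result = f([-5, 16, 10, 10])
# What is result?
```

Recursive max over [-5, 16, 10, 10] = 16

Answer: 16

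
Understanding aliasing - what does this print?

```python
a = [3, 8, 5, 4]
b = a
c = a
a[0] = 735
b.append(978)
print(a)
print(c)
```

Key concept: multiple aliases.
Step by step:
`a = [3, 8, 5, 4]` → a = [3, 8, 5, 4]
`b = a` → b = [3, 8, 5, 4] (same object as a)
`c = a` → c = [3, 8, 5, 4] (same object as a, b)
`a[0] = 735` → a = [735, 8, 5, 4] (same object as b, c); b = [735, 8, 5, 4] (same object as a, c); c = [735, 8, 5, 4] (same object as a, b)
`b.append(978)` → a = [735, 8, 5, 4, 978] (same object as b, c); b = [735, 8, 5, 4, 978] (same object as a, c); c = [735, 8, 5, 4, 978] (same object as a, b)
`print(a)` → prints [735, 8, 5, 4, 978]
`print(c)` → prints [735, 8, 5, 4, 978]

Answer:
[735, 8, 5, 4, 978]
[735, 8, 5, 4, 978]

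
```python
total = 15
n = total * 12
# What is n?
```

Trace:
`total = 15` → total = 15
`n = total * 12` → n = 180
So n = 180

Answer: 180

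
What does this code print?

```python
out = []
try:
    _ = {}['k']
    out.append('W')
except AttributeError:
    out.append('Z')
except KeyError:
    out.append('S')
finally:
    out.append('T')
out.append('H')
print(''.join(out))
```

Execution trace: 'S' (except KeyError) → 'T' (finally) → 'H' (after the try/except). Output: STH

Answer: STH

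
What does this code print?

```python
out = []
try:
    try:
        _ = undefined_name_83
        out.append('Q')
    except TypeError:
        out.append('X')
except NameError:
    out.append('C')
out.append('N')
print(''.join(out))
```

Execution trace: 'C' (outer except NameError) → 'N' (after the try/except). Output: CN

Answer: CN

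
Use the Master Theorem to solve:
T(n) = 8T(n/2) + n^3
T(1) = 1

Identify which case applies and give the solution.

a=8, b=2, f(n)=n^3. log_2(8) = 3. Since c=3 = 3, Case 2 applies: T(n) = Θ(n^log_b(a) · log n) = O(n^3 log n).

Answer: O(n^3 log n) - Case 2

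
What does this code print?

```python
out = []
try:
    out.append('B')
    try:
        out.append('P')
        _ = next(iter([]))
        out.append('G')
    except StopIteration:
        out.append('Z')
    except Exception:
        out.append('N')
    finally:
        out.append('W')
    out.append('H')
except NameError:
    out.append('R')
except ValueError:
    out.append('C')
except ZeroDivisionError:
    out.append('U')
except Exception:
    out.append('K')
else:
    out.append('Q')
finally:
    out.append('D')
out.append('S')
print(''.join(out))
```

Execution trace: 'B' (try body) → 'P' (inner try body) → 'Z' (inner except StopIteration) → 'W' (inner finally) → 'H' (try body, no exception) → 'Q' (else) → 'D' (finally) → 'S' (after the try/except). Output: BPZWHQDS

Answer: BPZWHQDS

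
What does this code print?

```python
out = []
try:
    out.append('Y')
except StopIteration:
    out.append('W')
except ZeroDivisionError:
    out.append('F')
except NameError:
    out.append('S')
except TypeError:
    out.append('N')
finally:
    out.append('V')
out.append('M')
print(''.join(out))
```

Execution trace: 'Y' (try body, no exception) → 'V' (finally) → 'M' (after the try/except). Output: YVM

Answer: YVM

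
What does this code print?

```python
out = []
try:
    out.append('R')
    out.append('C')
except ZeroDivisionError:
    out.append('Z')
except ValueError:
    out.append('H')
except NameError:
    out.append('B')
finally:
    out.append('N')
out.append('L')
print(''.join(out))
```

Execution trace: 'R' (try body) → 'C' (try body, no exception) → 'N' (finally) → 'L' (after the try/except). Output: RCNL

Answer: RCNL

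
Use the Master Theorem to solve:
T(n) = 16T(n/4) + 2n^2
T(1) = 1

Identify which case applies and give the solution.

a=16, b=4, f(n)=2n^2. log_4(16) = 2. Since c=2 = 2, Case 2 applies: T(n) = Θ(n^log_b(a) · log n) = O(n^2 log n).

Answer: O(n^2 log n) - Case 2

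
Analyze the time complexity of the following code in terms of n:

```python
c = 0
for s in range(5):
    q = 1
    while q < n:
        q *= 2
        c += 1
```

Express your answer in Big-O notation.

Each loop level contributes: 1 × log n. Multiplying the contributions gives O(log n).

Answer: O(log n)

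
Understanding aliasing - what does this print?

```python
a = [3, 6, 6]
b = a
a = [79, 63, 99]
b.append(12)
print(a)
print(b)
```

Key concept: rebinding vs mutation: a is rebound to a new list, b still points at the original.
Step by step:
`a = [3, 6, 6]` → a = [3, 6, 6]
`b = a` → b = [3, 6, 6] (same object as a)
`a = [79, 63, 99]` → a = [79, 63, 99]
`b.append(12)` → b = [3, 6, 6, 12]
`print(a)` → prints [79, 63, 99]
`print(b)` → prints [3, 6, 6, 12]

Answer:
[79, 63, 99]
[3, 6, 6, 12]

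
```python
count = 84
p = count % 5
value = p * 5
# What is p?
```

Trace:
`count = 84` → count = 84
`p = count % 5` → p = 4
`value = p * 5` → value = 20
So p = 4

Answer: 4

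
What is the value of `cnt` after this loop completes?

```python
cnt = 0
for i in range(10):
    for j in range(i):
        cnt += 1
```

Triangle number: 0+1+2+...+9
`cnt` takes the values: 0 → 1 → 2 → 3 → 4 → 5 → 6 → 7 → 8 → 9 → 10 → 11 → 12 → 13 → 14 → 15 → 16 → 17 → 18 → 19 → 20 → 21 → 22 → 23 → 24 → 25 → 26 → 27 → 28 → 29 → … → 41 → 42 → 43 → 44 → 45

Answer: 45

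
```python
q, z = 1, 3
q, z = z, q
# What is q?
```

Trace:
`q, z = 1, 3` → q = 1; z = 3
`q, z = z, q` → q = 3; z = 1
So q = 3

Answer: 3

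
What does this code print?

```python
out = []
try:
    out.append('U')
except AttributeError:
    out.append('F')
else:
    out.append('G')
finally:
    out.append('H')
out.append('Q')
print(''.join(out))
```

Execution trace: 'U' (try body, no exception) → 'G' (else) → 'H' (finally) → 'Q' (after the try/except). Output: UGHQ

Answer: UGHQ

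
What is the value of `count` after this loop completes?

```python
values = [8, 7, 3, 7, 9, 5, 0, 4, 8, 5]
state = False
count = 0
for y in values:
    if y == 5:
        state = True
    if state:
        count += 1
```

Count elements after first 5 in [8, 7, 3, 7, 9, 5, 0, 4, 8, 5]
`count` takes the values: 0 → 1 → 2 → 3 → 4 → 5

Answer: 5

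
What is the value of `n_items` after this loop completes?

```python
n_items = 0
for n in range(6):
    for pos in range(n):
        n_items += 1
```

Triangle number: 0+1+2+...+5
`n_items` takes the values: 0 → 1 → 2 → 3 → 4 → 5 → 6 → 7 → 8 → 9 → 10 → 11 → 12 → 13 → 14 → 15

Answer: 15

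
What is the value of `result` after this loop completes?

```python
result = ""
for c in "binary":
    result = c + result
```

Reverse 'binary'
`result` takes the values: "" → "b" → "ib" → "nib" → "anib" → "ranib" → "yranib"

Answer: "yranib"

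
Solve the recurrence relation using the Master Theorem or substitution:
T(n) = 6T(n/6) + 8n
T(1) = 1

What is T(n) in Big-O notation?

By Master Theorem: a=6, b=6, f(n)=8n. Since log_6(6) = 1 and f(n) = Θ(n^1), Case 2 applies. T(n) = O(n log n).

Answer: O(n log n)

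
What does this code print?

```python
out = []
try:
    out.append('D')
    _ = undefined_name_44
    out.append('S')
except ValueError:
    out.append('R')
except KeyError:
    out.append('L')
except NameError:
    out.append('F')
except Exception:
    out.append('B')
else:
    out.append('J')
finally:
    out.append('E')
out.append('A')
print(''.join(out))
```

Execution trace: 'D' (try body) → 'F' (except NameError) → 'E' (finally) → 'A' (after the try/except). Output: DFEA

Answer: DFEA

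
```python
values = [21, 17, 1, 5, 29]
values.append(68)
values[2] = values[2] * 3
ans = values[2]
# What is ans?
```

Trace:
`values = [21, 17, 1, 5, 29]` → values = [21, 17, 1, 5, 29]
`values.append(68)` → values = [21, 17, 1, 5, 29, 68]
`values[2] = values[2] * 3` → values = [21, 17, 3, 5, 29, 68]
`ans = values[2]` → ans = 3
So ans = 3

Answer: 3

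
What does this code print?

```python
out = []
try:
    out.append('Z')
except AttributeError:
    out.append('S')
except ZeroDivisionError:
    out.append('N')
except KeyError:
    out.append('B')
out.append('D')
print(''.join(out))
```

Execution trace: 'Z' (try body, no exception) → 'D' (after the try/except). Output: ZD

Answer: ZD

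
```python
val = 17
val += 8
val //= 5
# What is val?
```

Trace:
`val = 17` → val = 17
`val += 8` → val = 25
`val //= 5` → val = 5
So val = 5

Answer: 5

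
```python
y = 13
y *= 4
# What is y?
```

Trace:
`y = 13` → y = 13
`y *= 4` → y = 52
So y = 52

Answer: 52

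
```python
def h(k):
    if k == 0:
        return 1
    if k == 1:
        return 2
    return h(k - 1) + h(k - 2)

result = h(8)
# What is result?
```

Build up from base cases: h(0)=1, h(1)=2, h(2)=3, h(3)=5, h(4)=8, h(5)=13, h(6)=21, ..., h(8)=55

Answer: 55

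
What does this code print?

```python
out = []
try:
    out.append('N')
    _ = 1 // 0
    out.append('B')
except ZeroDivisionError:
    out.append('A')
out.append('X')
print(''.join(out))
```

Execution trace: 'N' (try body) → 'A' (except ZeroDivisionError) → 'X' (after the try/except). Output: NAX

Answer: NAX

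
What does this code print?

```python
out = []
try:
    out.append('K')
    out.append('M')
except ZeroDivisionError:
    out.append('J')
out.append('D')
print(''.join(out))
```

Execution trace: 'K' (try body) → 'M' (try body, no exception) → 'D' (after the try/except). Output: KMD

Answer: KMD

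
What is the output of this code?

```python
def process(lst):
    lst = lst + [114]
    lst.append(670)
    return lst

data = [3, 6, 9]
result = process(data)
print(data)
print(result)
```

Key concept: rebinding parameter vs mutation.
Step by step:
`data = [3, 6, 9]` → data = [3, 6, 9]
`result = process(data)` → result = [3, 6, 9, 114, 670]
`print(data)` → prints [3, 6, 9]
`print(result)` → prints [3, 6, 9, 114, 670]

Answer:
[3, 6, 9]
[3, 6, 9, 114, 670]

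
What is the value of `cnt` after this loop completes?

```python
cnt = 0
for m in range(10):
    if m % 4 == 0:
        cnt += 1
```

Count numbers divisible by 4 in range(10)
`cnt` takes the values: 0 → 1 → 2 → 3

Answer: 3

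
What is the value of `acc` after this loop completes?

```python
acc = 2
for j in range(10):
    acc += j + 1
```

Start at 2, add 1 to 10 = 57
`acc` takes the values: 2 → 3 → 5 → 8 → 12 → 17 → 23 → 30 → 38 → 47 → 57

Answer: 57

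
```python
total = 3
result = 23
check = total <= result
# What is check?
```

Trace:
`total = 3` → total = 3
`result = 23` → result = 23
`check = total <= result` → check = True
So check = True

Answer: True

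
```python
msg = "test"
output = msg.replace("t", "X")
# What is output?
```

Trace:
`msg = "test"` → msg = 'test'
`output = msg.replace("t", "X")` → output = 'XesX'
So output = 'XesX'

Answer: 'XesX'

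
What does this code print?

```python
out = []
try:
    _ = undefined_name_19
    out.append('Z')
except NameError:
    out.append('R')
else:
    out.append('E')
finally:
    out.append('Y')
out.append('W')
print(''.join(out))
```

Execution trace: 'R' (except NameError) → 'Y' (finally) → 'W' (after the try/except). Output: RYW

Answer: RYW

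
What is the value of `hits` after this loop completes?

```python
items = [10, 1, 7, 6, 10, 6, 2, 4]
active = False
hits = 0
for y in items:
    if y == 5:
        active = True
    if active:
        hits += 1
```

Count elements after first 5 in [10, 1, 7, 6, 10, 6, 2, 4]
`hits` takes the values: 0

Answer: 0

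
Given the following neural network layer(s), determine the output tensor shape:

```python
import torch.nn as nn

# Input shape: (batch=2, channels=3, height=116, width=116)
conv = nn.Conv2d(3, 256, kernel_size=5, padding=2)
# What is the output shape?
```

Input: (2, 3, 116, 116) -> Output: (2, 256, 116, 116)

Answer: (2, 256, 116, 116)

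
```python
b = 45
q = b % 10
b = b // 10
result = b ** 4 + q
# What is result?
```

Trace:
`b = 45` → b = 45
`q = b % 10` → q = 5
`b = b // 10` → b = 4
`result = b ** 4 + q` → result = 261
So result = 261

Answer: 261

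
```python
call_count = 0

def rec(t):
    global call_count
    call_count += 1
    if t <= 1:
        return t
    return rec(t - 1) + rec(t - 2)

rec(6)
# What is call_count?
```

Calls(t) = 1 + Calls(t-1) + Calls(t-2); Calls(0)=Calls(1)=1. For t=6 this gives 25.

Answer: 25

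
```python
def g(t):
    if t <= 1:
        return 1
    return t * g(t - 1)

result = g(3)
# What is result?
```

g(3) = 3 * 2 * 1 = 6

Answer: 6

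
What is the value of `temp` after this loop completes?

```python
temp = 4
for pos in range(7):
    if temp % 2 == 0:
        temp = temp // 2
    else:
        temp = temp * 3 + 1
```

Collatz-style transformation from 4
`temp` takes the values: 4 → 2 → 1 → 4 → 2 → 1 → 4 → 2

Answer: 2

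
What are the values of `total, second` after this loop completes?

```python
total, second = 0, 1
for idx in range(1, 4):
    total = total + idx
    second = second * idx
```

Sum and factorial of 1 to 3
`total, second` takes the values: (0, 1) → (1, 1) → (3, 1) → (3, 2) → (6, 2) → (6, 6)

Answer: 6, 6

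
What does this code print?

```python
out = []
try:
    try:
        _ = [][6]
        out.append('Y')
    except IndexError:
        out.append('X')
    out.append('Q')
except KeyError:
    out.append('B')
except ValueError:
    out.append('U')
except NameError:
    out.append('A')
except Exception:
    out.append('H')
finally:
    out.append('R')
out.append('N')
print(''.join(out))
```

Execution trace: 'X' (inner except IndexError) → 'Q' (try body, no exception) → 'R' (finally) → 'N' (after the try/except). Output: XQRN

Answer: XQRN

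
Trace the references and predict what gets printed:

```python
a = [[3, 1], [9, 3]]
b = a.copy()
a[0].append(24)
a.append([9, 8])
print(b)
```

Key concept: shallow copy with nested lists.
Step by step:
`a = [[3, 1], [9, 3]]` → a = [[3, 1], [9, 3]]
`b = a.copy()` → b = [[3, 1], [9, 3]]
`a[0].append(24)` → a = [[3, 1, 24], [9, 3]]; b = [[3, 1, 24], [9, 3]]
`a.append([9, 8])` → a = [[3, 1, 24], [9, 3], [9, 8]]
`print(b)` → prints [[3, 1, 24], [9, 3]]

Answer: [[3, 1, 24], [9, 3]]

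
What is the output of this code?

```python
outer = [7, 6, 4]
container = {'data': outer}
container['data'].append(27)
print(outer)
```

Key concept: dict holds reference to list.
Step by step:
`outer = [7, 6, 4]` → outer = [7, 6, 4]
`container = {'data': outer}` → container = {'data': [7, 6, 4]}
`container['data'].append(27)` → outer = [7, 6, 4, 27]; container = {'data': [7, 6, 4, 27]}
`print(outer)` → prints [7, 6, 4, 27]

Answer: [7, 6, 4, 27]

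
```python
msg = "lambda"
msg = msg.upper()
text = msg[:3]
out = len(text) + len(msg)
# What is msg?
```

Trace:
`msg = "lambda"` → msg = 'lambda'
`msg = msg.upper()` → msg = 'LAMBDA'
`text = msg[:3]` → text = 'LAM'
`out = len(text) + len(msg)` → out = 9
So msg = 'LAMBDA'

Answer: 'LAMBDA'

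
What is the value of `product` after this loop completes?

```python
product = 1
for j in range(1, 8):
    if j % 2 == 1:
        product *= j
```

Product of odd numbers 1 to 7
`product` takes the values: 1 → 3 → 15 → 105

Answer: 105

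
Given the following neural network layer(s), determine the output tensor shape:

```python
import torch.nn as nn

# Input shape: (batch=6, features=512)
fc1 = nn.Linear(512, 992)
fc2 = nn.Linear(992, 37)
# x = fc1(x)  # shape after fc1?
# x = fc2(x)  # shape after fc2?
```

Input: (6, 512) -> after fc1: (6, 992) -> Output: (6, 37)

Answer: (6, 37)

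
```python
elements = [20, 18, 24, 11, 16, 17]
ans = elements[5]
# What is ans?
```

Trace:
`elements = [20, 18, 24, 11, 16, 17]` → elements = [20, 18, 24, 11, 16, 17]
`ans = elements[5]` → ans = 17
So ans = 17

Answer: 17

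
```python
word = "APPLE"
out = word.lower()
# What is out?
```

Trace:
`word = "APPLE"` → word = 'APPLE'
`out = word.lower()` → out = 'apple'
So out = 'apple'

Answer: 'apple'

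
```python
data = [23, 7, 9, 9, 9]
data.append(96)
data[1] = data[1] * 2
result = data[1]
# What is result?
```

Trace:
`data = [23, 7, 9, 9, 9]` → data = [23, 7, 9, 9, 9]
`data.append(96)` → data = [23, 7, 9, 9, 9, 96]
`data[1] = data[1] * 2` → data = [23, 14, 9, 9, 9, 96]
`result = data[1]` → result = 14
So result = 14

Answer: 14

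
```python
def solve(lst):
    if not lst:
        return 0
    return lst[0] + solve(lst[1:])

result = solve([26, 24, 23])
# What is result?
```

26 + 24 + 23 + 0 = 73

Answer: 73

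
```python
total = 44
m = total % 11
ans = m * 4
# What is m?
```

Trace:
`total = 44` → total = 44
`m = total % 11` → m = 0
`ans = m * 4` → ans = 0
So m = 0

Answer: 0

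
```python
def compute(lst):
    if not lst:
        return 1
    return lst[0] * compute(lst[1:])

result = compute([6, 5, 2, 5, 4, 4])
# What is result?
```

Product over [6, 5, 2, 5, 4, 4] = 6 * 5 * 2 * 5 * 4 * 4 = 4800

Answer: 4800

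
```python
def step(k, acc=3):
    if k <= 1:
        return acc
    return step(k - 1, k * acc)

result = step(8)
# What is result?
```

Accumulator trace (n, acc): (8, 3) -> (7, 24) -> (6, 168) -> (5, 1008) -> (4, 5040) -> (3, 20160) -> (2, 60480) -> (1, 120960) -> return 120960

Answer: 120960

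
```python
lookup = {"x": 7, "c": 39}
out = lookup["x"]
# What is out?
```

Trace:
`lookup = {"x": 7, "c": 39}` → lookup = {'x': 7, 'c': 39}
`out = lookup["x"]` → out = 7
So out = 7

Answer: 7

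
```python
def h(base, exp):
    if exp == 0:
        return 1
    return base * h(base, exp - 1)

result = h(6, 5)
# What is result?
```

h(6, 5) = 6 * 6 * 6 * 6 * 6 = 7776

Answer: 7776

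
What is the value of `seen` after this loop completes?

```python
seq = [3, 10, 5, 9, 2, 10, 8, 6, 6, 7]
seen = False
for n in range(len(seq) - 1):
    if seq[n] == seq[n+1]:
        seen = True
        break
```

Check consecutive duplicates in [3, 10, 5, 9, 2, 10, 8, 6, 6, 7]
`seen` takes the values: False → True

Answer: True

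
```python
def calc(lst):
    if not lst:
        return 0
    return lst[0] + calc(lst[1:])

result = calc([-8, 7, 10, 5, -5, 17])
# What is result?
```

(-8) + 7 + 10 + 5 + (-5) + 17 + 0 = 26

Answer: 26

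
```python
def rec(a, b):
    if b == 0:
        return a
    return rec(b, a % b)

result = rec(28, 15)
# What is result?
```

rec(28, 15) -> rec(15, 13) -> rec(13, 2) -> rec(2, 1) -> rec(1, 0) -> 1

Answer: 1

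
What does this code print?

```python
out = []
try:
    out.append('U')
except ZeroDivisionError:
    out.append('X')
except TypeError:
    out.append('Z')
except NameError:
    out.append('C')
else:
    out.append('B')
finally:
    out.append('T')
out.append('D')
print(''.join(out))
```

Execution trace: 'U' (try body, no exception) → 'B' (else) → 'T' (finally) → 'D' (after the try/except). Output: UBTD

Answer: UBTD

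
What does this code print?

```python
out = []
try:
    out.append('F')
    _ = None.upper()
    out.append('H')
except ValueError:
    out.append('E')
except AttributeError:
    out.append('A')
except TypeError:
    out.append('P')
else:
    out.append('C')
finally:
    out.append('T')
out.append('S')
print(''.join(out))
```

Execution trace: 'F' (try body) → 'A' (except AttributeError) → 'T' (finally) → 'S' (after the try/except). Output: FATS

Answer: FATS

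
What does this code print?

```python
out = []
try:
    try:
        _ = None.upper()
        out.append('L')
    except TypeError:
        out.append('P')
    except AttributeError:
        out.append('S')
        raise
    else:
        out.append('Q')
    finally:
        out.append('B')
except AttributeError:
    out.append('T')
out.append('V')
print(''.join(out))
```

Execution trace: 'S' (inner except AttributeError) → 'B' (inner finally) → 'T' (outer except AttributeError) → 'V' (after the try/except). Output: SBTV

Answer: SBTV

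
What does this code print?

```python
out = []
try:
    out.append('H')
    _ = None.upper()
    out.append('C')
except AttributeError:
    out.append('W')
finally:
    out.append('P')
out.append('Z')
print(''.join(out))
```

Execution trace: 'H' (try body) → 'W' (except AttributeError) → 'P' (finally) → 'Z' (after the try/except). Output: HWPZ

Answer: HWPZ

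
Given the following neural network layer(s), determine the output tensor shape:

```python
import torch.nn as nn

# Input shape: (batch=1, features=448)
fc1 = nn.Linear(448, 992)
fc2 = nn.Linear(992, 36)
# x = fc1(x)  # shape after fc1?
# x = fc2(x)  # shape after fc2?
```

Input: (1, 448) -> after fc1: (1, 992) -> Output: (1, 36)

Answer: (1, 36)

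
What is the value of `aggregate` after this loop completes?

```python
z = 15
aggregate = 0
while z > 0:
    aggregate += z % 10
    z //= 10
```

Sum digits of 15
`aggregate` takes the values: 0 → 5 → 6

Answer: 6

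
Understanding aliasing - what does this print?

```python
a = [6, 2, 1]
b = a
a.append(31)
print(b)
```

Key concept: basic list aliasing.
Step by step:
`a = [6, 2, 1]` → a = [6, 2, 1]
`b = a` → b = [6, 2, 1] (same object as a)
`a.append(31)` → a = [6, 2, 1, 31] (same object as b); b = [6, 2, 1, 31] (same object as a)
`print(b)` → prints [6, 2, 1, 31]

Answer: [6, 2, 1, 31]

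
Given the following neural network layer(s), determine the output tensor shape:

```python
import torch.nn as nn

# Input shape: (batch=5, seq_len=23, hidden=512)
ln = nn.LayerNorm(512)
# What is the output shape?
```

Input: (5, 23, 512) -> Output: (5, 23, 512)

Answer: (5, 23, 512)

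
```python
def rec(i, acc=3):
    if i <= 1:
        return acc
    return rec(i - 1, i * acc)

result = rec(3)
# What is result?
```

Accumulator trace (n, acc): (3, 3) -> (2, 9) -> (1, 18) -> return 18

Answer: 18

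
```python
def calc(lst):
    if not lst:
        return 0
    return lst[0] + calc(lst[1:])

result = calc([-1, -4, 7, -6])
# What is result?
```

(-1) + (-4) + 7 + (-6) + 0 = -4

Answer: -4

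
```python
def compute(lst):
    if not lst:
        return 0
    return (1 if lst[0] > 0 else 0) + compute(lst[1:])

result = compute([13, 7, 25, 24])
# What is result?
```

Count of positive elements in [13, 7, 25, 24] = 4

Answer: 4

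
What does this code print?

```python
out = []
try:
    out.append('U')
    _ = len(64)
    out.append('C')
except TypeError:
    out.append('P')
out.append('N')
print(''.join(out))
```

Execution trace: 'U' (try body) → 'P' (except TypeError) → 'N' (after the try/except). Output: UPN

Answer: UPN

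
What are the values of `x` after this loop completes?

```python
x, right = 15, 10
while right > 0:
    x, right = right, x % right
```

GCD of 15 and 10
`x` takes the values: 15 → 10 → 5

Answer: 5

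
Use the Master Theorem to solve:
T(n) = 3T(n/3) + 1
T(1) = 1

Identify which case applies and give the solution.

a=3, b=3, f(n)=1. log_3(3) = 1. Since c=0 < 1, Case 1 applies: T(n) = Θ(n^log_b(a)) = O(n).

Answer: O(n) - Case 1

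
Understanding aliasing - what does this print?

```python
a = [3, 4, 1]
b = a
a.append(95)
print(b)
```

Key concept: basic list aliasing.
Step by step:
`a = [3, 4, 1]` → a = [3, 4, 1]
`b = a` → b = [3, 4, 1] (same object as a)
`a.append(95)` → a = [3, 4, 1, 95] (same object as b); b = [3, 4, 1, 95] (same object as a)
`print(b)` → prints [3, 4, 1, 95]

Answer: [3, 4, 1, 95]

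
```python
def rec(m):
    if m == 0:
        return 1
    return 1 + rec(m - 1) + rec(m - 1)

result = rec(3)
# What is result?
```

rec(m) = 1 + 2·rec(m-1), rec(0)=1. Closed form: (1+1)·2^3 - 1 = 15.

Answer: 15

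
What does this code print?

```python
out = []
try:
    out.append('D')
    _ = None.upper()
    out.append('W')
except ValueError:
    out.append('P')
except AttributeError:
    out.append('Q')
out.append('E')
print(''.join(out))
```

Execution trace: 'D' (try body) → 'Q' (except AttributeError) → 'E' (after the try/except). Output: DQE

Answer: DQE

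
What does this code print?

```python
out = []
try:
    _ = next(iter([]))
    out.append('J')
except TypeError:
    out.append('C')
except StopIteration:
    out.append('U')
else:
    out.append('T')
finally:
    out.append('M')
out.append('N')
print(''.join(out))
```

Execution trace: 'U' (except StopIteration) → 'M' (finally) → 'N' (after the try/except). Output: UMN

Answer: UMN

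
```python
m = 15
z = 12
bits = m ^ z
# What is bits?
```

Trace:
`m = 15` → m = 15
`z = 12` → z = 12
`bits = m ^ z` → bits = 3
So bits = 3

Answer: 3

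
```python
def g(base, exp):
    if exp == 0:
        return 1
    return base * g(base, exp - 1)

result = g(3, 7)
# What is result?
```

g(3, 7) = 3 * 3 * 3 * 3 * 3 * 3 * 3 = 2187

Answer: 2187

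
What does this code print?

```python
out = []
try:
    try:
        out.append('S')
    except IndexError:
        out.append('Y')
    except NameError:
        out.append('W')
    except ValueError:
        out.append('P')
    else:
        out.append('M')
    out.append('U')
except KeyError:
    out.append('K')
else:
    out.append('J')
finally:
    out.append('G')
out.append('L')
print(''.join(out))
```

Execution trace: 'S' (inner try body, no exception) → 'M' (inner else) → 'U' (try body, no exception) → 'J' (else) → 'G' (finally) → 'L' (after the try/except). Output: SMUJGL

Answer: SMUJGL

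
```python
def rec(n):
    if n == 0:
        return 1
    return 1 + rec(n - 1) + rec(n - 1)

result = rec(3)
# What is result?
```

rec(n) = 1 + 2·rec(n-1), rec(0)=1. Closed form: (1+1)·2^3 - 1 = 15.

Answer: 15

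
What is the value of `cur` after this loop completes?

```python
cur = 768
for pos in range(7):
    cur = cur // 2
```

Halve 7 times: 768 // 2^7 = 6
`cur` takes the values: 768 → 384 → 192 → 96 → 48 → 24 → 12 → 6

Answer: 6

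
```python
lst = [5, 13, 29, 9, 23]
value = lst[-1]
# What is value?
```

Trace:
`lst = [5, 13, 29, 9, 23]` → lst = [5, 13, 29, 9, 23]
`value = lst[-1]` → value = 23
So value = 23

Answer: 23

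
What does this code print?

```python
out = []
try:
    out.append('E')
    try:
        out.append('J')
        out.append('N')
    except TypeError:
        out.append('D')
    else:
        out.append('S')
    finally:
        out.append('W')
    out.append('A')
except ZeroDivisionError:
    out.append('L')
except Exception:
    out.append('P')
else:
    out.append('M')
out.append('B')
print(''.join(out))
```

Execution trace: 'E' (try body) → 'J' (inner try body) → 'N' (inner try body, no exception) → 'S' (inner else) → 'W' (inner finally) → 'A' (try body, no exception) → 'M' (else) → 'B' (after the try/except). Output: EJNSWAMB

Answer: EJNSWAMB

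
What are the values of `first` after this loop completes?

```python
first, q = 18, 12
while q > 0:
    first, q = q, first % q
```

GCD of 18 and 12
`first` takes the values: 18 → 12 → 6

Answer: 6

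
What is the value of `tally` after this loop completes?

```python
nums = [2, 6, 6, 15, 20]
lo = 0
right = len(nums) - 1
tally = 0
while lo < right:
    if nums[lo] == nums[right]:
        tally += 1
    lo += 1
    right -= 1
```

Count matching pairs from ends
`tally` takes the values: 0

Answer: 0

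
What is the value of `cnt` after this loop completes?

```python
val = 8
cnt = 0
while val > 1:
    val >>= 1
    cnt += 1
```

Count right shifts until 1
`cnt` takes the values: 0 → 1 → 2 → 3

Answer: 3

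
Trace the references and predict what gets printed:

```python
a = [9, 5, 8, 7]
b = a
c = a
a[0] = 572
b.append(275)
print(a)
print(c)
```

Key concept: multiple aliases.
Step by step:
`a = [9, 5, 8, 7]` → a = [9, 5, 8, 7]
`b = a` → b = [9, 5, 8, 7] (same object as a)
`c = a` → c = [9, 5, 8, 7] (same object as a, b)
`a[0] = 572` → a = [572, 5, 8, 7] (same object as b, c); b = [572, 5, 8, 7] (same object as a, c); c = [572, 5, 8, 7] (same object as a, b)
`b.append(275)` → a = [572, 5, 8, 7, 275] (same object as b, c); b = [572, 5, 8, 7, 275] (same object as a, c); c = [572, 5, 8, 7, 275] (same object as a, b)
`print(a)` → prints [572, 5, 8, 7, 275]
`print(c)` → prints [572, 5, 8, 7, 275]

Answer:
[572, 5, 8, 7, 275]
[572, 5, 8, 7, 275]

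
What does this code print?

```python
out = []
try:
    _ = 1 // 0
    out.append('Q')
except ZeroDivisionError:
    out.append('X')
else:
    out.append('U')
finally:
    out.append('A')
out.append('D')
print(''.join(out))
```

Execution trace: 'X' (except ZeroDivisionError) → 'A' (finally) → 'D' (after the try/except). Output: XAD

Answer: XAD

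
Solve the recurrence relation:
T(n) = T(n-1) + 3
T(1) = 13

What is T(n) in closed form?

Unrolling: T(n) = T(1) + 3·(n-1) = 13 + 3(n-1) = 3n + 10.

Answer: T(n) = 3n + 10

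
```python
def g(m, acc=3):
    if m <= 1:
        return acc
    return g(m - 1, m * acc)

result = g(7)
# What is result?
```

Accumulator trace (n, acc): (7, 3) -> (6, 21) -> (5, 126) -> (4, 630) -> (3, 2520) -> (2, 7560) -> (1, 15120) -> return 15120

Answer: 15120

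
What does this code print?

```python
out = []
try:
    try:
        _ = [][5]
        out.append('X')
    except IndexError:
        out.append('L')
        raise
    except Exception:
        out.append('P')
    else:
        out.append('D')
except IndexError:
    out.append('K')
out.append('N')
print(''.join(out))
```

Execution trace: 'L' (inner except IndexError) → 'K' (outer except IndexError) → 'N' (after the try/except). Output: LKN

Answer: LKN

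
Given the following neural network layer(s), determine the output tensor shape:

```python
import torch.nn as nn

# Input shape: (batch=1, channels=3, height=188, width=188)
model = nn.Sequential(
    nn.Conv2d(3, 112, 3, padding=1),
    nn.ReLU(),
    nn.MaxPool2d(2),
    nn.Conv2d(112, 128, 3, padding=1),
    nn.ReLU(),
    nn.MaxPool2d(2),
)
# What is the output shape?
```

Input: (1, 3, 188, 188) -> after first Conv2d: (1, 112, 188, 188) -> after first MaxPool2d: (1, 112, 94, 94) -> after second Conv2d: (1, 128, 94, 94) -> Output: (1, 128, 47, 47)

Answer: (1, 128, 47, 47)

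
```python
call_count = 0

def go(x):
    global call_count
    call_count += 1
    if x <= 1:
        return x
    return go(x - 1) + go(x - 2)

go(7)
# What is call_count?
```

Calls(x) = 1 + Calls(x-1) + Calls(x-2); Calls(0)=Calls(1)=1. For x=7 this gives 41.

Answer: 41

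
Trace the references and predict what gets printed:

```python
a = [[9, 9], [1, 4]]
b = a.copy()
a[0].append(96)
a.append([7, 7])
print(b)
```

Key concept: shallow copy with nested lists.
Step by step:
`a = [[9, 9], [1, 4]]` → a = [[9, 9], [1, 4]]
`b = a.copy()` → b = [[9, 9], [1, 4]]
`a[0].append(96)` → a = [[9, 9, 96], [1, 4]]; b = [[9, 9, 96], [1, 4]]
`a.append([7, 7])` → a = [[9, 9, 96], [1, 4], [7, 7]]
`print(b)` → prints [[9, 9, 96], [1, 4]]

Answer: [[9, 9, 96], [1, 4]]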